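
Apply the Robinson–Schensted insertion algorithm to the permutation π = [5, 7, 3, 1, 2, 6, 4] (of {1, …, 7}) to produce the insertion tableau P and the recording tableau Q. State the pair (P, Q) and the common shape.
P = [1, 2, 4] / [3, 6] / [5, 7];  Q = [1, 2, 6] / [3, 5] / [4, 7];  common shape = (3, 2, 2)

Row-insert the values π_1, π_2, … into P one at a time, bumping the leftmost entry strictly greater than the inserted value down to the next row. The recording tableau Q records, in position (i, j), the step at which that cell was added to P.
  Insert 5 (step 1): P = [5];  Q = [1]
  Insert 7 (step 2): P = [5, 7];  Q = [1, 2]
  Insert 3 (step 3): P = [3, 7] / [5];  Q = [1, 2] / [3]
  Insert 1 (step 4): P = [1, 7] / [3] / [5];  Q = [1, 2] / [3] / [4]
  Insert 2 (step 5): P = [1, 2] / [3, 7] / [5];  Q = [1, 2] / [3, 5] / [4]
  Insert 6 (step 6): P = [1, 2, 6] / [3, 7] / [5];  Q = [1, 2, 6] / [3, 5] / [4]
  Insert 4 (step 7): P = [1, 2, 4] / [3, 6] / [5, 7];  Q = [1, 2, 6] / [3, 5] / [4, 7]
Final shape: (3, 2, 2).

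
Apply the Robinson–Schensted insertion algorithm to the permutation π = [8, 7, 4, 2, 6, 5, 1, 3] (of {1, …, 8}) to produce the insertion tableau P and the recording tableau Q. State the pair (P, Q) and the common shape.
P = [1, 3] / [2, 5] / [4, 6] / [7] / [8];  Q = [1, 5] / [2, 6] / [3, 8] / [4] / [7];  common shape = (2, 2, 2, 1, 1)

Row-insert the values π_1, π_2, … into P one at a time, bumping the leftmost entry strictly greater than the inserted value down to the next row. The recording tableau Q records, in position (i, j), the step at which that cell was added to P.
  Insert 8 (step 1): P = [8];  Q = [1]
  Insert 7 (step 2): P = [7] / [8];  Q = [1] / [2]
  Insert 4 (step 3): P = [4] / [7] / [8];  Q = [1] / [2] / [3]
  Insert 2 (step 4): P = [2] / [4] / [7] / [8];  Q = [1] / [2] / [3] / [4]
  Insert 6 (step 5): P = [2, 6] / [4] / [7] / [8];  Q = [1, 5] / [2] / [3] / [4]
  Insert 5 (step 6): P = [2, 5] / [4, 6] / [7] / [8];  Q = [1, 5] / [2, 6] / [3] / [4]
  Insert 1 (step 7): P = [1, 5] / [2, 6] / [4] / [7] / [8];  Q = [1, 5] / [2, 6] / [3] / [4] / [7]
  Insert 3 (step 8): P = [1, 3] / [2, 5] / [4, 6] / [7] / [8];  Q = [1, 5] / [2, 6] / [3, 8] / [4] / [7]
Final shape: (2, 2, 2, 1, 1).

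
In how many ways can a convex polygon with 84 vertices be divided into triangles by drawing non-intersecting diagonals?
C_82 = 17526585015616776834735140517915655636396234280

These polygon triangulations are counted by the Catalan number C_n = (1/(n + 1)) · C(2n, n). For n = 82: C_82 = (1/83) · C(164, 82) = 1454706556296192477283016662986999417820887445240/83 = 17526585015616776834735140517915655636396234280.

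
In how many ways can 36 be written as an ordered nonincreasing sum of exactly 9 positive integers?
p(36, 9 parts) = 1845

Partitions of n into exactly k parts are in bijection with partitions of n − k into at most k parts (subtract 1 from each part). So p(36, exactly 9) = p(27, parts ≤ 9). Computing via the recurrence p(m, j) = p(m, j−1) + p(m−j, j) gives 1845.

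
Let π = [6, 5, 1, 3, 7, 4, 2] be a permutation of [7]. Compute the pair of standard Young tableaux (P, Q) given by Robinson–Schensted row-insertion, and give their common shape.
P = [1, 2, 4] / [3, 7] / [5] / [6];  Q = [1, 4, 5] / [2, 6] / [3] / [7];  common shape = (3, 2, 1, 1)

Row-insert the values π_1, π_2, … into P one at a time, bumping the leftmost entry strictly greater than the inserted value down to the next row. The recording tableau Q records, in position (i, j), the step at which that cell was added to P.
  Insert 6 (step 1): P = [6];  Q = [1]
  Insert 5 (step 2): P = [5] / [6];  Q = [1] / [2]
  Insert 1 (step 3): P = [1] / [5] / [6];  Q = [1] / [2] / [3]
  Insert 3 (step 4): P = [1, 3] / [5] / [6];  Q = [1, 4] / [2] / [3]
  Insert 7 (step 5): P = [1, 3, 7] / [5] / [6];  Q = [1, 4, 5] / [2] / [3]
  Insert 4 (step 6): P = [1, 3, 4] / [5, 7] / [6];  Q = [1, 4, 5] / [2, 6] / [3]
  Insert 2 (step 7): P = [1, 2, 4] / [3, 7] / [5] / [6];  Q = [1, 4, 5] / [2, 6] / [3] / [7]
Final shape: (3, 2, 1, 1).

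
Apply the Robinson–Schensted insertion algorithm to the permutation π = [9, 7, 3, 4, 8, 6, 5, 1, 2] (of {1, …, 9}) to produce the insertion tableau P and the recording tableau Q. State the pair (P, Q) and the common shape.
P = [1, 2, 5] / [3, 4] / [6, 8] / [7] / [9];  Q = [1, 4, 5] / [2, 6] / [3, 9] / [7] / [8];  common shape = (3, 2, 2, 1, 1)

Row-insert the values π_1, π_2, … into P one at a time, bumping the leftmost entry strictly greater than the inserted value down to the next row. The recording tableau Q records, in position (i, j), the step at which that cell was added to P.
  Insert 9 (step 1): P = [9];  Q = [1]
  Insert 7 (step 2): P = [7] / [9];  Q = [1] / [2]
  Insert 3 (step 3): P = [3] / [7] / [9];  Q = [1] / [2] / [3]
  Insert 4 (step 4): P = [3, 4] / [7] / [9];  Q = [1, 4] / [2] / [3]
  Insert 8 (step 5): P = [3, 4, 8] / [7] / [9];  Q = [1, 4, 5] / [2] / [3]
  Insert 6 (step 6): P = [3, 4, 6] / [7, 8] / [9];  Q = [1, 4, 5] / [2, 6] / [3]
  Insert 5 (step 7): P = [3, 4, 5] / [6, 8] / [7] / [9];  Q = [1, 4, 5] / [2, 6] / [3] / [7]
  Insert 1 (step 8): P = [1, 4, 5] / [3, 8] / [6] / [7] / [9];  Q = [1, 4, 5] / [2, 6] / [3] / [7] / [8]
  Insert 2 (step 9): P = [1, 2, 5] / [3, 4] / [6, 8] / [7] / [9];  Q = [1, 4, 5] / [2, 6] / [3, 9] / [7] / [8]
Final shape: (3, 2, 2, 1, 1).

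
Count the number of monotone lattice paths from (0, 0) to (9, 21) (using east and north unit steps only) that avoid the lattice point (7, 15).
Number of paths = 9531918

Total paths from (0, 0) to (9, 21): C(30, 9) = 14307150. Paths through (7, 15): (paths (0, 0) → (7, 15)) × (paths (7, 15) → (9, 21)) = C(22, 7) · C(8, 2) = 170544 · 28 = 4775232. Avoidance count = 14307150 − 4775232 = 9531918.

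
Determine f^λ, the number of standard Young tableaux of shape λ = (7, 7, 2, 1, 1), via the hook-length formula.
# SYT of shape (7, 7, 2, 1, 1) = 1503684

Hook-length formula: f^λ = n! / Π hook(c), product over all cells c of the Young diagram. For λ = (7, 7, 2, 1, 1), n = 18 boxes. Hook lengths by row (left-to-right, top-to-bottom): [11, 8, 6, 5, 4, 3, 2]; [10, 7, 5, 4, 3, 2, 1]; [4, 1]; [2]; [1]. Product of hooks = 4257792000. So f^λ = 18! / 4257792000 = 6402373705728000 / 4257792000 = 1503684.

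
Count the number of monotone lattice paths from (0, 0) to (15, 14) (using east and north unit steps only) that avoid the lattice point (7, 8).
Number of paths = 58234455

Total paths from (0, 0) to (15, 14): C(29, 15) = 77558760. Paths through (7, 8): (paths (0, 0) → (7, 8)) × (paths (7, 8) → (15, 14)) = C(15, 7) · C(14, 8) = 6435 · 3003 = 19324305. Avoidance count = 77558760 − 19324305 = 58234455.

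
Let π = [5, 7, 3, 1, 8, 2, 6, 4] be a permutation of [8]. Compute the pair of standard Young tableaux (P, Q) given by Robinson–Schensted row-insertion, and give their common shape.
P = [1, 2, 4] / [3, 6, 8] / [5, 7];  Q = [1, 2, 5] / [3, 6, 7] / [4, 8];  common shape = (3, 3, 2)

Row-insert the values π_1, π_2, … into P one at a time, bumping the leftmost entry strictly greater than the inserted value down to the next row. The recording tableau Q records, in position (i, j), the step at which that cell was added to P.
  Insert 5 (step 1): P = [5];  Q = [1]
  Insert 7 (step 2): P = [5, 7];  Q = [1, 2]
  Insert 3 (step 3): P = [3, 7] / [5];  Q = [1, 2] / [3]
  Insert 1 (step 4): P = [1, 7] / [3] / [5];  Q = [1, 2] / [3] / [4]
  Insert 8 (step 5): P = [1, 7, 8] / [3] / [5];  Q = [1, 2, 5] / [3] / [4]
  Insert 2 (step 6): P = [1, 2, 8] / [3, 7] / [5];  Q = [1, 2, 5] / [3, 6] / [4]
  Insert 6 (step 7): P = [1, 2, 6] / [3, 7, 8] / [5];  Q = [1, 2, 5] / [3, 6, 7] / [4]
  Insert 4 (step 8): P = [1, 2, 4] / [3, 6, 8] / [5, 7];  Q = [1, 2, 5] / [3, 6, 7] / [4, 8]
Final shape: (3, 3, 2).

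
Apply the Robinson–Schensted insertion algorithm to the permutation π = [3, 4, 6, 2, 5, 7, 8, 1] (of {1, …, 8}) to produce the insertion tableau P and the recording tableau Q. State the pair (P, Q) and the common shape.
P = [1, 4, 5, 7, 8] / [2, 6] / [3];  Q = [1, 2, 3, 6, 7] / [4, 5] / [8];  common shape = (5, 2, 1)

Row-insert the values π_1, π_2, … into P one at a time, bumping the leftmost entry strictly greater than the inserted value down to the next row. The recording tableau Q records, in position (i, j), the step at which that cell was added to P.
  Insert 3 (step 1): P = [3];  Q = [1]
  Insert 4 (step 2): P = [3, 4];  Q = [1, 2]
  Insert 6 (step 3): P = [3, 4, 6];  Q = [1, 2, 3]
  Insert 2 (step 4): P = [2, 4, 6] / [3];  Q = [1, 2, 3] / [4]
  Insert 5 (step 5): P = [2, 4, 5] / [3, 6];  Q = [1, 2, 3] / [4, 5]
  Insert 7 (step 6): P = [2, 4, 5, 7] / [3, 6];  Q = [1, 2, 3, 6] / [4, 5]
  Insert 8 (step 7): P = [2, 4, 5, 7, 8] / [3, 6];  Q = [1, 2, 3, 6, 7] / [4, 5]
  Insert 1 (step 8): P = [1, 4, 5, 7, 8] / [2, 6] / [3];  Q = [1, 2, 3, 6, 7] / [4, 5] / [8]
Final shape: (5, 2, 1).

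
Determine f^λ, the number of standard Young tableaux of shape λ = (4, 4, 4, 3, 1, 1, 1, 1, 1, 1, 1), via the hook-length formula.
# SYT of shape (4, 4, 4, 3, 1, 1, 1, 1, 1, 1, 1) = 118186992

Hook-length formula: f^λ = n! / Π hook(c), product over all cells c of the Young diagram. For λ = (4, 4, 4, 3, 1, 1, 1, 1, 1, 1, 1), n = 22 boxes. Hook lengths by row (left-to-right, top-to-bottom): [14, 6, 5, 3]; [13, 5, 4, 2]; [12, 4, 3, 1]; [10, 2, 1]; [7]; [6]; [5]; [4]; [3]; [2]; [1]. Product of hooks = 9510359040000. So f^λ = 22! / 9510359040000 = 1124000727777607680000 / 9510359040000 = 118186992.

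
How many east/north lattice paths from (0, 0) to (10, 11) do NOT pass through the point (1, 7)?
Number of paths = 346996

Total paths from (0, 0) to (10, 11): C(21, 10) = 352716. Paths through (1, 7): (paths (0, 0) → (1, 7)) × (paths (1, 7) → (10, 11)) = C(8, 1) · C(13, 9) = 8 · 715 = 5720. Avoidance count = 352716 − 5720 = 346996.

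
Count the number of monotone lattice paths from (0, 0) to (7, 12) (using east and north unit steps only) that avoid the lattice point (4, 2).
Number of paths = 46098

Total paths from (0, 0) to (7, 12): C(19, 7) = 50388. Paths through (4, 2): (paths (0, 0) → (4, 2)) × (paths (4, 2) → (7, 12)) = C(6, 4) · C(13, 3) = 15 · 286 = 4290. Avoidance count = 50388 − 4290 = 46098.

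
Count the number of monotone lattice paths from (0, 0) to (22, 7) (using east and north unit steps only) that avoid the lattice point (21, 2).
Number of paths = 1559262

Total paths from (0, 0) to (22, 7): C(29, 22) = 1560780. Paths through (21, 2): (paths (0, 0) → (21, 2)) × (paths (21, 2) → (22, 7)) = C(23, 21) · C(6, 1) = 253 · 6 = 1518. Avoidance count = 1560780 − 1518 = 1559262.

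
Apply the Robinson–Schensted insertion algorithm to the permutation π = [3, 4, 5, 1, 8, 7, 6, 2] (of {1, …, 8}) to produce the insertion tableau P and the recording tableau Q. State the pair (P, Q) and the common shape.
P = [1, 2, 5, 6] / [3, 4] / [7] / [8];  Q = [1, 2, 3, 5] / [4, 6] / [7] / [8];  common shape = (4, 2, 1, 1)

Row-insert the values π_1, π_2, … into P one at a time, bumping the leftmost entry strictly greater than the inserted value down to the next row. The recording tableau Q records, in position (i, j), the step at which that cell was added to P.
  Insert 3 (step 1): P = [3];  Q = [1]
  Insert 4 (step 2): P = [3, 4];  Q = [1, 2]
  Insert 5 (step 3): P = [3, 4, 5];  Q = [1, 2, 3]
  Insert 1 (step 4): P = [1, 4, 5] / [3];  Q = [1, 2, 3] / [4]
  Insert 8 (step 5): P = [1, 4, 5, 8] / [3];  Q = [1, 2, 3, 5] / [4]
  Insert 7 (step 6): P = [1, 4, 5, 7] / [3, 8];  Q = [1, 2, 3, 5] / [4, 6]
  Insert 6 (step 7): P = [1, 4, 5, 6] / [3, 7] / [8];  Q = [1, 2, 3, 5] / [4, 6] / [7]
  Insert 2 (step 8): P = [1, 2, 5, 6] / [3, 4] / [7] / [8];  Q = [1, 2, 3, 5] / [4, 6] / [7] / [8]
Final shape: (4, 2, 1, 1).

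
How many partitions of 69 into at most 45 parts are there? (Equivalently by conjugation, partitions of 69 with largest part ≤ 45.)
p(69, parts ≤ 45) = 3548582

Use the recurrence p(n, m) = p(n, m−1) + p(n−m, m): either the largest part is < m (count p(n, m−1)) or the largest part is exactly m (remove one copy of m, count p(n−m, m)). With p(0, ·) = 1 this gives p(69, parts ≤ 45) = 3548582. (By conjugating Young diagrams, this also counts partitions of 69 into at most 45 parts.)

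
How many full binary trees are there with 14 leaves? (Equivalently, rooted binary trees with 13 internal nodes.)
C_13 = 742900

These full binary trees are counted by the Catalan number C_n = (1/(n + 1)) · C(2n, n). For n = 13: C_13 = (1/14) · C(26, 13) = 10400600/14 = 742900.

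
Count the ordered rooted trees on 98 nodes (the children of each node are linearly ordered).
C_97 = 14657929356129575437016877846657032761712954950899755100

These ordered rooted trees are counted by the Catalan number C_n = (1/(n + 1)) · C(2n, n). For n = 97: C_97 = (1/98) · C(194, 97) = 1436477076900698392827654028972389210647869585188175999800/98 = 14657929356129575437016877846657032761712954950899755100.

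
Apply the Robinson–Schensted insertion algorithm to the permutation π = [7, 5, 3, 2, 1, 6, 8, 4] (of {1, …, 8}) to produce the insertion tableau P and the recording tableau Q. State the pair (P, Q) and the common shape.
P = [1, 4, 8] / [2, 6] / [3] / [5] / [7];  Q = [1, 6, 7] / [2, 8] / [3] / [4] / [5];  common shape = (3, 2, 1, 1, 1)

Row-insert the values π_1, π_2, … into P one at a time, bumping the leftmost entry strictly greater than the inserted value down to the next row. The recording tableau Q records, in position (i, j), the step at which that cell was added to P.
  Insert 7 (step 1): P = [7];  Q = [1]
  Insert 5 (step 2): P = [5] / [7];  Q = [1] / [2]
  Insert 3 (step 3): P = [3] / [5] / [7];  Q = [1] / [2] / [3]
  Insert 2 (step 4): P = [2] / [3] / [5] / [7];  Q = [1] / [2] / [3] / [4]
  Insert 1 (step 5): P = [1] / [2] / [3] / [5] / [7];  Q = [1] / [2] / [3] / [4] / [5]
  Insert 6 (step 6): P = [1, 6] / [2] / [3] / [5] / [7];  Q = [1, 6] / [2] / [3] / [4] / [5]
  Insert 8 (step 7): P = [1, 6, 8] / [2] / [3] / [5] / [7];  Q = [1, 6, 7] / [2] / [3] / [4] / [5]
  Insert 4 (step 8): P = [1, 4, 8] / [2, 6] / [3] / [5] / [7];  Q = [1, 6, 7] / [2, 8] / [3] / [4] / [5]
Final shape: (3, 2, 1, 1, 1).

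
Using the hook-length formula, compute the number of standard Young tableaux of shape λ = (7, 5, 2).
# SYT of shape (7, 5, 2) = 14014

Hook-length formula: f^λ = n! / Π hook(c), product over all cells c of the Young diagram. For λ = (7, 5, 2), n = 14 boxes. Hook lengths by row (left-to-right, top-to-bottom): [9, 8, 6, 5, 4, 2, 1]; [6, 5, 3, 2, 1]; [2, 1]. Product of hooks = 6220800. So f^λ = 14! / 6220800 = 87178291200 / 6220800 = 14014.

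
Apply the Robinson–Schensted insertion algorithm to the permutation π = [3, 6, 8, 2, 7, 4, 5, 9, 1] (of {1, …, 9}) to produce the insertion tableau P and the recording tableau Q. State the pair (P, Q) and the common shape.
P = [1, 4, 5, 9] / [2, 6, 7] / [3] / [8];  Q = [1, 2, 3, 8] / [4, 5, 7] / [6] / [9];  common shape = (4, 3, 1, 1)

Row-insert the values π_1, π_2, … into P one at a time, bumping the leftmost entry strictly greater than the inserted value down to the next row. The recording tableau Q records, in position (i, j), the step at which that cell was added to P.
  Insert 3 (step 1): P = [3];  Q = [1]
  Insert 6 (step 2): P = [3, 6];  Q = [1, 2]
  Insert 8 (step 3): P = [3, 6, 8];  Q = [1, 2, 3]
  Insert 2 (step 4): P = [2, 6, 8] / [3];  Q = [1, 2, 3] / [4]
  Insert 7 (step 5): P = [2, 6, 7] / [3, 8];  Q = [1, 2, 3] / [4, 5]
  Insert 4 (step 6): P = [2, 4, 7] / [3, 6] / [8];  Q = [1, 2, 3] / [4, 5] / [6]
  Insert 5 (step 7): P = [2, 4, 5] / [3, 6, 7] / [8];  Q = [1, 2, 3] / [4, 5, 7] / [6]
  Insert 9 (step 8): P = [2, 4, 5, 9] / [3, 6, 7] / [8];  Q = [1, 2, 3, 8] / [4, 5, 7] / [6]
  Insert 1 (step 9): P = [1, 4, 5, 9] / [2, 6, 7] / [3] / [8];  Q = [1, 2, 3, 8] / [4, 5, 7] / [6] / [9]
Final shape: (4, 3, 1, 1).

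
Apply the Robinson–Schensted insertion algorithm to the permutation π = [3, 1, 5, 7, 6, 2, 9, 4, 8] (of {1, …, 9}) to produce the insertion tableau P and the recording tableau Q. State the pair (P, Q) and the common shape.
P = [1, 2, 4, 8] / [3, 5, 6, 9] / [7];  Q = [1, 3, 4, 7] / [2, 5, 8, 9] / [6];  common shape = (4, 4, 1)

Row-insert the values π_1, π_2, … into P one at a time, bumping the leftmost entry strictly greater than the inserted value down to the next row. The recording tableau Q records, in position (i, j), the step at which that cell was added to P.
  Insert 3 (step 1): P = [3];  Q = [1]
  Insert 1 (step 2): P = [1] / [3];  Q = [1] / [2]
  Insert 5 (step 3): P = [1, 5] / [3];  Q = [1, 3] / [2]
  Insert 7 (step 4): P = [1, 5, 7] / [3];  Q = [1, 3, 4] / [2]
  Insert 6 (step 5): P = [1, 5, 6] / [3, 7];  Q = [1, 3, 4] / [2, 5]
  Insert 2 (step 6): P = [1, 2, 6] / [3, 5] / [7];  Q = [1, 3, 4] / [2, 5] / [6]
  Insert 9 (step 7): P = [1, 2, 6, 9] / [3, 5] / [7];  Q = [1, 3, 4, 7] / [2, 5] / [6]
  Insert 4 (step 8): P = [1, 2, 4, 9] / [3, 5, 6] / [7];  Q = [1, 3, 4, 7] / [2, 5, 8] / [6]
  Insert 8 (step 9): P = [1, 2, 4, 8] / [3, 5, 6, 9] / [7];  Q = [1, 3, 4, 7] / [2, 5, 8, 9] / [6]
Final shape: (4, 4, 1).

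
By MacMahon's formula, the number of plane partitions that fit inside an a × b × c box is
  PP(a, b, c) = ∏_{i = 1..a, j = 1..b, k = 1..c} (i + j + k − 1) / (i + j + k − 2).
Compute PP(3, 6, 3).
PP(3, 6, 3) = 41580

Evaluate the triple product over i = 1..3, j = 1..6, k = 1..3. The factors are (2/1) · (3/2) · (4/3) · (3/2) · (4/3) · (5/4) · (4/3) · (5/4) · … (54 factors total). The numerators and denominators telescope so the product is an integer; carrying out the multiplication exactly gives PP(3, 6, 3) = 41580.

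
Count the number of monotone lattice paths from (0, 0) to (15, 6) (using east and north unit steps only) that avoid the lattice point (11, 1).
Number of paths = 52752

Total paths from (0, 0) to (15, 6): C(21, 15) = 54264. Paths through (11, 1): (paths (0, 0) → (11, 1)) × (paths (11, 1) → (15, 6)) = C(12, 11) · C(9, 4) = 12 · 126 = 1512. Avoidance count = 54264 − 1512 = 52752.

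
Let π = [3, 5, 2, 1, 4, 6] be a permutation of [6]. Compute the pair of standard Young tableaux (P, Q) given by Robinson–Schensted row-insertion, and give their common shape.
P = [1, 4, 6] / [2, 5] / [3];  Q = [1, 2, 6] / [3, 5] / [4];  common shape = (3, 2, 1)

Row-insert the values π_1, π_2, … into P one at a time, bumping the leftmost entry strictly greater than the inserted value down to the next row. The recording tableau Q records, in position (i, j), the step at which that cell was added to P.
  Insert 3 (step 1): P = [3];  Q = [1]
  Insert 5 (step 2): P = [3, 5];  Q = [1, 2]
  Insert 2 (step 3): P = [2, 5] / [3];  Q = [1, 2] / [3]
  Insert 1 (step 4): P = [1, 5] / [2] / [3];  Q = [1, 2] / [3] / [4]
  Insert 4 (step 5): P = [1, 4] / [2, 5] / [3];  Q = [1, 2] / [3, 5] / [4]
  Insert 6 (step 6): P = [1, 4, 6] / [2, 5] / [3];  Q = [1, 2, 6] / [3, 5] / [4]
Final shape: (3, 2, 1).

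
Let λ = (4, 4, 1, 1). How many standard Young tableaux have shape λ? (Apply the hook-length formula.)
# SYT of shape (4, 4, 1, 1) = 300

Hook-length formula: f^λ = n! / Π hook(c), product over all cells c of the Young diagram. For λ = (4, 4, 1, 1), n = 10 boxes. Hook lengths by row (left-to-right, top-to-bottom): [7, 4, 3, 2]; [6, 3, 2, 1]; [2]; [1]. Product of hooks = 12096. So f^λ = 10! / 12096 = 3628800 / 12096 = 300.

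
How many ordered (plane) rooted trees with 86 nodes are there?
C_85 = 1063353702922273835973036658043476458723103404520

These ordered rooted trees are counted by the Catalan number C_n = (1/(n + 1)) · C(2n, n). For n = 85: C_85 = (1/86) · C(170, 85) = 91448418451315549893681152591738975450186892788720/86 = 1063353702922273835973036658043476458723103404520.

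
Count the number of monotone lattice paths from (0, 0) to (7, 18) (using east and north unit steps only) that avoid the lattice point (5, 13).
Number of paths = 300772

Total paths from (0, 0) to (7, 18): C(25, 7) = 480700. Paths through (5, 13): (paths (0, 0) → (5, 13)) × (paths (5, 13) → (7, 18)) = C(18, 5) · C(7, 2) = 8568 · 21 = 179928. Avoidance count = 480700 − 179928 = 300772.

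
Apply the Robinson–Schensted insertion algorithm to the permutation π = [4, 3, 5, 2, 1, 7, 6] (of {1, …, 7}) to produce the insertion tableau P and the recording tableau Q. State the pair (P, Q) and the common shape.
P = [1, 5, 6] / [2, 7] / [3] / [4];  Q = [1, 3, 6] / [2, 7] / [4] / [5];  common shape = (3, 2, 1, 1)

Row-insert the values π_1, π_2, … into P one at a time, bumping the leftmost entry strictly greater than the inserted value down to the next row. The recording tableau Q records, in position (i, j), the step at which that cell was added to P.
  Insert 4 (step 1): P = [4];  Q = [1]
  Insert 3 (step 2): P = [3] / [4];  Q = [1] / [2]
  Insert 5 (step 3): P = [3, 5] / [4];  Q = [1, 3] / [2]
  Insert 2 (step 4): P = [2, 5] / [3] / [4];  Q = [1, 3] / [2] / [4]
  Insert 1 (step 5): P = [1, 5] / [2] / [3] / [4];  Q = [1, 3] / [2] / [4] / [5]
  Insert 7 (step 6): P = [1, 5, 7] / [2] / [3] / [4];  Q = [1, 3, 6] / [2] / [4] / [5]
  Insert 6 (step 7): P = [1, 5, 6] / [2, 7] / [3] / [4];  Q = [1, 3, 6] / [2, 7] / [4] / [5]
Final shape: (3, 2, 1, 1).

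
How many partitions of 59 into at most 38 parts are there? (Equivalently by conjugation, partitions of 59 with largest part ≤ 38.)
p(59, parts ≤ 38) = 829106

Use the recurrence p(n, m) = p(n, m−1) + p(n−m, m): either the largest part is < m (count p(n, m−1)) or the largest part is exactly m (remove one copy of m, count p(n−m, m)). With p(0, ·) = 1 this gives p(59, parts ≤ 38) = 829106. (By conjugating Young diagrams, this also counts partitions of 59 into at most 38 parts.)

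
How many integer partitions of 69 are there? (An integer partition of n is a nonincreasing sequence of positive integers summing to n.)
p(69) = 3554345

Compute p(n) via the recurrence p(n, m) = p(n, m−1) + p(n−m, m), where p(n, m) counts partitions of n with all parts ≤ m and p(n) = p(n, n). The base cases are p(0, m) = 1 and p(n, 0) = 0 for n > 0. Filling the table yields p(69) = 3554345. (Euler's pentagonal recurrence is an alternative.)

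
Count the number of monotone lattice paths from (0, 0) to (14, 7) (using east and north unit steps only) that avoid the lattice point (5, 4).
Number of paths = 88560

Total paths from (0, 0) to (14, 7): C(21, 14) = 116280. Paths through (5, 4): (paths (0, 0) → (5, 4)) × (paths (5, 4) → (14, 7)) = C(9, 5) · C(12, 9) = 126 · 220 = 27720. Avoidance count = 116280 − 27720 = 88560.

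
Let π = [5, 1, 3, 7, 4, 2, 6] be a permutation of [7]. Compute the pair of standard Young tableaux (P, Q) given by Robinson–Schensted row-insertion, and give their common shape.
P = [1, 2, 4, 6] / [3, 7] / [5];  Q = [1, 3, 4, 7] / [2, 5] / [6];  common shape = (4, 2, 1)

Row-insert the values π_1, π_2, … into P one at a time, bumping the leftmost entry strictly greater than the inserted value down to the next row. The recording tableau Q records, in position (i, j), the step at which that cell was added to P.
  Insert 5 (step 1): P = [5];  Q = [1]
  Insert 1 (step 2): P = [1] / [5];  Q = [1] / [2]
  Insert 3 (step 3): P = [1, 3] / [5];  Q = [1, 3] / [2]
  Insert 7 (step 4): P = [1, 3, 7] / [5];  Q = [1, 3, 4] / [2]
  Insert 4 (step 5): P = [1, 3, 4] / [5, 7];  Q = [1, 3, 4] / [2, 5]
  Insert 2 (step 6): P = [1, 2, 4] / [3, 7] / [5];  Q = [1, 3, 4] / [2, 5] / [6]
  Insert 6 (step 7): P = [1, 2, 4, 6] / [3, 7] / [5];  Q = [1, 3, 4, 7] / [2, 5] / [6]
Final shape: (4, 2, 1).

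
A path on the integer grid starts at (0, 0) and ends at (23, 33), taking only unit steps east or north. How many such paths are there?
Number of paths = 3167295784216200

A monotone lattice path from (0, 0) to (23, 33) consists of 23 east steps and 33 north steps in some order, so it is determined by which 23 of the 56 steps are east. The count is C(56, 23) = 3167295784216200.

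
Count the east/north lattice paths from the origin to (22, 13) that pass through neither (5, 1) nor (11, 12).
Number of paths = 1149628326

Inclusion–exclusion. Total paths: C(35, 22) = 1476337800. Through P₁: C(6, 5)·C(29, 17) = 311375610. Through P₂: C(23, 11)·C(12, 11) = 16224936. Since P₁ is strictly southwest of P₂, a monotone path through both must visit P₁ then P₂; paths through both = C(6, 5)·C(17, 6)·C(12, 11) = 891072. Avoid both = 1476337800 − 311375610 − 16224936 + 891072 = 1149628326.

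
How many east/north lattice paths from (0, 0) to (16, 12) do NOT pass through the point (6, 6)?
Number of paths = 23022363

Total paths from (0, 0) to (16, 12): C(28, 16) = 30421755. Paths through (6, 6): (paths (0, 0) → (6, 6)) × (paths (6, 6) → (16, 12)) = C(12, 6) · C(16, 10) = 924 · 8008 = 7399392. Avoidance count = 30421755 − 7399392 = 23022363.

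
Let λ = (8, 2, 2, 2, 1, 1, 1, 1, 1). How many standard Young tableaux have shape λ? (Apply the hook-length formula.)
# SYT of shape (8, 2, 2, 2, 1, 1, 1, 1, 1) = 2909907

Hook-length formula: f^λ = n! / Π hook(c), product over all cells c of the Young diagram. For λ = (8, 2, 2, 2, 1, 1, 1, 1, 1), n = 19 boxes. Hook lengths by row (left-to-right, top-to-bottom): [16, 10, 6, 5, 4, 3, 2, 1]; [9, 3]; [8, 2]; [7, 1]; [5]; [4]; [3]; [2]; [1]. Product of hooks = 41803776000. So f^λ = 19! / 41803776000 = 121645100408832000 / 41803776000 = 2909907.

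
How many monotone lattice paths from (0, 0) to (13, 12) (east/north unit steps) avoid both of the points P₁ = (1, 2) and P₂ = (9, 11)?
Number of paths = 2785212

Inclusion–exclusion. Total paths: C(25, 13) = 5200300. Through P₁: C(3, 1)·C(22, 12) = 1939938. Through P₂: C(20, 9)·C(5, 4) = 839800. Since P₁ is strictly southwest of P₂, a monotone path through both must visit P₁ then P₂; paths through both = C(3, 1)·C(17, 8)·C(5, 4) = 364650. Avoid both = 5200300 − 1939938 − 839800 + 364650 = 2785212.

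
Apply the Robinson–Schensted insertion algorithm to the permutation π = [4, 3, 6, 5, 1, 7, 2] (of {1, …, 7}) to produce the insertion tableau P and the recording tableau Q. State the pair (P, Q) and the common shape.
P = [1, 2, 7] / [3, 5] / [4, 6];  Q = [1, 3, 6] / [2, 4] / [5, 7];  common shape = (3, 2, 2)

Row-insert the values π_1, π_2, … into P one at a time, bumping the leftmost entry strictly greater than the inserted value down to the next row. The recording tableau Q records, in position (i, j), the step at which that cell was added to P.
  Insert 4 (step 1): P = [4];  Q = [1]
  Insert 3 (step 2): P = [3] / [4];  Q = [1] / [2]
  Insert 6 (step 3): P = [3, 6] / [4];  Q = [1, 3] / [2]
  Insert 5 (step 4): P = [3, 5] / [4, 6];  Q = [1, 3] / [2, 4]
  Insert 1 (step 5): P = [1, 5] / [3, 6] / [4];  Q = [1, 3] / [2, 4] / [5]
  Insert 7 (step 6): P = [1, 5, 7] / [3, 6] / [4];  Q = [1, 3, 6] / [2, 4] / [5]
  Insert 2 (step 7): P = [1, 2, 7] / [3, 5] / [4, 6];  Q = [1, 3, 6] / [2, 4] / [5, 7]
Final shape: (3, 2, 2).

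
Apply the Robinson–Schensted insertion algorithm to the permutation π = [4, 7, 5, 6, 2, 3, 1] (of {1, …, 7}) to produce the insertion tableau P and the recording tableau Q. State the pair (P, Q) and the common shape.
P = [1, 3, 6] / [2, 5] / [4] / [7];  Q = [1, 2, 4] / [3, 6] / [5] / [7];  common shape = (3, 2, 1, 1)

Row-insert the values π_1, π_2, … into P one at a time, bumping the leftmost entry strictly greater than the inserted value down to the next row. The recording tableau Q records, in position (i, j), the step at which that cell was added to P.
  Insert 4 (step 1): P = [4];  Q = [1]
  Insert 7 (step 2): P = [4, 7];  Q = [1, 2]
  Insert 5 (step 3): P = [4, 5] / [7];  Q = [1, 2] / [3]
  Insert 6 (step 4): P = [4, 5, 6] / [7];  Q = [1, 2, 4] / [3]
  Insert 2 (step 5): P = [2, 5, 6] / [4] / [7];  Q = [1, 2, 4] / [3] / [5]
  Insert 3 (step 6): P = [2, 3, 6] / [4, 5] / [7];  Q = [1, 2, 4] / [3, 6] / [5]
  Insert 1 (step 7): P = [1, 3, 6] / [2, 5] / [4] / [7];  Q = [1, 2, 4] / [3, 6] / [5] / [7]
Final shape: (3, 2, 1, 1).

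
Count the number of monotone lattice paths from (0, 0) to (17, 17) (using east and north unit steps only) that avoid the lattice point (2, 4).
Number of paths = 1771973820

Total paths from (0, 0) to (17, 17): C(34, 17) = 2333606220. Paths through (2, 4): (paths (0, 0) → (2, 4)) × (paths (2, 4) → (17, 17)) = C(6, 2) · C(28, 15) = 15 · 37442160 = 561632400. Avoidance count = 2333606220 − 561632400 = 1771973820.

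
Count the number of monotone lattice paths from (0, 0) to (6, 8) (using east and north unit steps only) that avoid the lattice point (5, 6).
Number of paths = 1617

Total paths from (0, 0) to (6, 8): C(14, 6) = 3003. Paths through (5, 6): (paths (0, 0) → (5, 6)) × (paths (5, 6) → (6, 8)) = C(11, 5) · C(3, 1) = 462 · 3 = 1386. Avoidance count = 3003 − 1386 = 1617.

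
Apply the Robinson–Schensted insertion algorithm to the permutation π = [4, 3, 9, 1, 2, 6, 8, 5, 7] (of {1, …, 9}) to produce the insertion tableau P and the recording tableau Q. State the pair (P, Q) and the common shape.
P = [1, 2, 5, 7] / [3, 6, 8] / [4, 9];  Q = [1, 3, 6, 7] / [2, 5, 9] / [4, 8];  common shape = (4, 3, 2)

Row-insert the values π_1, π_2, … into P one at a time, bumping the leftmost entry strictly greater than the inserted value down to the next row. The recording tableau Q records, in position (i, j), the step at which that cell was added to P.
  Insert 4 (step 1): P = [4];  Q = [1]
  Insert 3 (step 2): P = [3] / [4];  Q = [1] / [2]
  Insert 9 (step 3): P = [3, 9] / [4];  Q = [1, 3] / [2]
  Insert 1 (step 4): P = [1, 9] / [3] / [4];  Q = [1, 3] / [2] / [4]
  Insert 2 (step 5): P = [1, 2] / [3, 9] / [4];  Q = [1, 3] / [2, 5] / [4]
  Insert 6 (step 6): P = [1, 2, 6] / [3, 9] / [4];  Q = [1, 3, 6] / [2, 5] / [4]
  Insert 8 (step 7): P = [1, 2, 6, 8] / [3, 9] / [4];  Q = [1, 3, 6, 7] / [2, 5] / [4]
  Insert 5 (step 8): P = [1, 2, 5, 8] / [3, 6] / [4, 9];  Q = [1, 3, 6, 7] / [2, 5] / [4, 8]
  Insert 7 (step 9): P = [1, 2, 5, 7] / [3, 6, 8] / [4, 9];  Q = [1, 3, 6, 7] / [2, 5, 9] / [4, 8]
Final shape: (4, 3, 2).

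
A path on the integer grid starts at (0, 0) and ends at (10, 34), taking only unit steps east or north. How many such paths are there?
Number of paths = 2481256778

A monotone lattice path from (0, 0) to (10, 34) consists of 10 east steps and 34 north steps in some order, so it is determined by which 10 of the 44 steps are east. The count is C(44, 10) = 2481256778.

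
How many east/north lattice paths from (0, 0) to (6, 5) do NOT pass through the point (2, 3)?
Number of paths = 312

Total paths from (0, 0) to (6, 5): C(11, 6) = 462. Paths through (2, 3): (paths (0, 0) → (2, 3)) × (paths (2, 3) → (6, 5)) = C(5, 2) · C(6, 4) = 10 · 15 = 150. Avoidance count = 462 − 150 = 312.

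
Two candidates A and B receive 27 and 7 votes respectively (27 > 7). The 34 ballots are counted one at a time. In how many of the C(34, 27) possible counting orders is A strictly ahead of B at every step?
Strict-lead orderings = 3164480

Total orderings of the 34 votes with 27 for A: C(34, 27) = 5379616. By the Bertrand ballot formula (Cycle Lemma / reflection principle), the number of orderings in which A is strictly ahead of B throughout is (p − q)/(p + q) · C(p + q, p) = (27 − 7)/(27 + 7) · 5379616 = 3164480.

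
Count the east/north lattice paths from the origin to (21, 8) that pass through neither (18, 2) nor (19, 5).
Number of paths = 3858745

Inclusion–exclusion. Total paths: C(29, 21) = 4292145. Through P₁: C(20, 18)·C(9, 3) = 15960. Through P₂: C(24, 19)·C(5, 2) = 425040. Since P₁ is strictly southwest of P₂, a monotone path through both must visit P₁ then P₂; paths through both = C(20, 18)·C(4, 1)·C(5, 2) = 7600. Avoid both = 4292145 − 15960 − 425040 + 7600 = 3858745.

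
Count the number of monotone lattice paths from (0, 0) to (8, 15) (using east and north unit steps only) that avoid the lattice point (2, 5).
Number of paths = 322146

Total paths from (0, 0) to (8, 15): C(23, 8) = 490314. Paths through (2, 5): (paths (0, 0) → (2, 5)) × (paths (2, 5) → (8, 15)) = C(7, 2) · C(16, 6) = 21 · 8008 = 168168. Avoidance count = 490314 − 168168 = 322146.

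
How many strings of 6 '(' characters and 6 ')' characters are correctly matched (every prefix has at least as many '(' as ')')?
C_6 = 132

These balanced parentheses are counted by the Catalan number C_n = (1/(n + 1)) · C(2n, n). For n = 6: C_6 = (1/7) · C(12, 6) = 924/7 = 132.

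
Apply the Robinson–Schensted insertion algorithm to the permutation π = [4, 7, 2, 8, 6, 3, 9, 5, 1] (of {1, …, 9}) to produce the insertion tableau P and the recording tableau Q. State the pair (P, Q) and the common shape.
P = [1, 3, 5, 9] / [2, 6, 8] / [4] / [7];  Q = [1, 2, 4, 7] / [3, 5, 8] / [6] / [9];  common shape = (4, 3, 1, 1)

Row-insert the values π_1, π_2, … into P one at a time, bumping the leftmost entry strictly greater than the inserted value down to the next row. The recording tableau Q records, in position (i, j), the step at which that cell was added to P.
  Insert 4 (step 1): P = [4];  Q = [1]
  Insert 7 (step 2): P = [4, 7];  Q = [1, 2]
  Insert 2 (step 3): P = [2, 7] / [4];  Q = [1, 2] / [3]
  Insert 8 (step 4): P = [2, 7, 8] / [4];  Q = [1, 2, 4] / [3]
  Insert 6 (step 5): P = [2, 6, 8] / [4, 7];  Q = [1, 2, 4] / [3, 5]
  Insert 3 (step 6): P = [2, 3, 8] / [4, 6] / [7];  Q = [1, 2, 4] / [3, 5] / [6]
  Insert 9 (step 7): P = [2, 3, 8, 9] / [4, 6] / [7];  Q = [1, 2, 4, 7] / [3, 5] / [6]
  Insert 5 (step 8): P = [2, 3, 5, 9] / [4, 6, 8] / [7];  Q = [1, 2, 4, 7] / [3, 5, 8] / [6]
  Insert 1 (step 9): P = [1, 3, 5, 9] / [2, 6, 8] / [4] / [7];  Q = [1, 2, 4, 7] / [3, 5, 8] / [6] / [9]
Final shape: (4, 3, 1, 1).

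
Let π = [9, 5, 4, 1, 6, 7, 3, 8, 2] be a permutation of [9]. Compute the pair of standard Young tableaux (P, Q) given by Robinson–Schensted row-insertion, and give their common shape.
P = [1, 2, 7, 8] / [3, 6] / [4] / [5] / [9];  Q = [1, 5, 6, 8] / [2, 7] / [3] / [4] / [9];  common shape = (4, 2, 1, 1, 1)

Row-insert the values π_1, π_2, … into P one at a time, bumping the leftmost entry strictly greater than the inserted value down to the next row. The recording tableau Q records, in position (i, j), the step at which that cell was added to P.
  Insert 9 (step 1): P = [9];  Q = [1]
  Insert 5 (step 2): P = [5] / [9];  Q = [1] / [2]
  Insert 4 (step 3): P = [4] / [5] / [9];  Q = [1] / [2] / [3]
  Insert 1 (step 4): P = [1] / [4] / [5] / [9];  Q = [1] / [2] / [3] / [4]
  Insert 6 (step 5): P = [1, 6] / [4] / [5] / [9];  Q = [1, 5] / [2] / [3] / [4]
  Insert 7 (step 6): P = [1, 6, 7] / [4] / [5] / [9];  Q = [1, 5, 6] / [2] / [3] / [4]
  Insert 3 (step 7): P = [1, 3, 7] / [4, 6] / [5] / [9];  Q = [1, 5, 6] / [2, 7] / [3] / [4]
  Insert 8 (step 8): P = [1, 3, 7, 8] / [4, 6] / [5] / [9];  Q = [1, 5, 6, 8] / [2, 7] / [3] / [4]
  Insert 2 (step 9): P = [1, 2, 7, 8] / [3, 6] / [4] / [5] / [9];  Q = [1, 5, 6, 8] / [2, 7] / [3] / [4] / [9]
Final shape: (4, 2, 1, 1, 1).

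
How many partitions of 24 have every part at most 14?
p(24, parts ≤ 14) = 1478

Use the recurrence p(n, m) = p(n, m−1) + p(n−m, m): either the largest part is < m (count p(n, m−1)) or the largest part is exactly m (remove one copy of m, count p(n−m, m)). With p(0, ·) = 1 this gives p(24, parts ≤ 14) = 1478. (By conjugating Young diagrams, this also counts partitions of 24 into at most 14 parts.)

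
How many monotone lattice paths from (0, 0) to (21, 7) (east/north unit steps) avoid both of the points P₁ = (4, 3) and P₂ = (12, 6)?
Number of paths = 846675

Inclusion–exclusion. Total paths: C(28, 21) = 1184040. Through P₁: C(7, 4)·C(21, 17) = 209475. Through P₂: C(18, 12)·C(10, 9) = 185640. Since P₁ is strictly southwest of P₂, a monotone path through both must visit P₁ then P₂; paths through both = C(7, 4)·C(11, 8)·C(10, 9) = 57750. Avoid both = 1184040 − 209475 − 185640 + 57750 = 846675.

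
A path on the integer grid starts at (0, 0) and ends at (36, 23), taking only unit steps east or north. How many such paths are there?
Number of paths = 14420954992868970

A monotone lattice path from (0, 0) to (36, 23) consists of 36 east steps and 23 north steps in some order, so it is determined by which 36 of the 59 steps are east. The count is C(59, 36) = 14420954992868970.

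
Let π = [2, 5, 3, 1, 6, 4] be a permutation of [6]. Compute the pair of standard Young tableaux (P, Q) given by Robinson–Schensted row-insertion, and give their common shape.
P = [1, 3, 4] / [2, 6] / [5];  Q = [1, 2, 5] / [3, 6] / [4];  common shape = (3, 2, 1)

Row-insert the values π_1, π_2, … into P one at a time, bumping the leftmost entry strictly greater than the inserted value down to the next row. The recording tableau Q records, in position (i, j), the step at which that cell was added to P.
  Insert 2 (step 1): P = [2];  Q = [1]
  Insert 5 (step 2): P = [2, 5];  Q = [1, 2]
  Insert 3 (step 3): P = [2, 3] / [5];  Q = [1, 2] / [3]
  Insert 1 (step 4): P = [1, 3] / [2] / [5];  Q = [1, 2] / [3] / [4]
  Insert 6 (step 5): P = [1, 3, 6] / [2] / [5];  Q = [1, 2, 5] / [3] / [4]
  Insert 4 (step 6): P = [1, 3, 4] / [2, 6] / [5];  Q = [1, 2, 5] / [3, 6] / [4]
Final shape: (3, 2, 1).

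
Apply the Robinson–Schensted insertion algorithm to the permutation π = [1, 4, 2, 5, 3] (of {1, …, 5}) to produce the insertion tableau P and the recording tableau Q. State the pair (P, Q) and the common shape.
P = [1, 2, 3] / [4, 5];  Q = [1, 2, 4] / [3, 5];  common shape = (3, 2)

Row-insert the values π_1, π_2, … into P one at a time, bumping the leftmost entry strictly greater than the inserted value down to the next row. The recording tableau Q records, in position (i, j), the step at which that cell was added to P.
  Insert 1 (step 1): P = [1];  Q = [1]
  Insert 4 (step 2): P = [1, 4];  Q = [1, 2]
  Insert 2 (step 3): P = [1, 2] / [4];  Q = [1, 2] / [3]
  Insert 5 (step 4): P = [1, 2, 5] / [4];  Q = [1, 2, 4] / [3]
  Insert 3 (step 5): P = [1, 2, 3] / [4, 5];  Q = [1, 2, 4] / [3, 5]
Final shape: (3, 2).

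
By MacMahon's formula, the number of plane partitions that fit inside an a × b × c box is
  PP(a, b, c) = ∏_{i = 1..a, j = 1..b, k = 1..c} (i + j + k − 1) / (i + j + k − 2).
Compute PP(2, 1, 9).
PP(2, 1, 9) = 55

Evaluate the triple product over i = 1..2, j = 1..1, k = 1..9. The factors are (2/1) · (3/2) · (4/3) · (5/4) · (6/5) · (7/6) · (8/7) · (9/8) · … (18 factors total). The numerators and denominators telescope so the product is an integer; carrying out the multiplication exactly gives PP(2, 1, 9) = 55.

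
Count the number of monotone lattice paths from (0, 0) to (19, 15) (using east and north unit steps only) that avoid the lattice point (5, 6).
Number of paths = 1478425740

Total paths from (0, 0) to (19, 15): C(34, 19) = 1855967520. Paths through (5, 6): (paths (0, 0) → (5, 6)) × (paths (5, 6) → (19, 15)) = C(11, 5) · C(23, 14) = 462 · 817190 = 377541780. Avoidance count = 1855967520 − 377541780 = 1478425740.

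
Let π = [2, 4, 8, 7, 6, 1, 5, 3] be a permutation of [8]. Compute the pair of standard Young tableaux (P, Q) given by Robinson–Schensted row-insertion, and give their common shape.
P = [1, 3, 5] / [2, 4] / [6] / [7] / [8];  Q = [1, 2, 3] / [4, 7] / [5] / [6] / [8];  common shape = (3, 2, 1, 1, 1)

Row-insert the values π_1, π_2, … into P one at a time, bumping the leftmost entry strictly greater than the inserted value down to the next row. The recording tableau Q records, in position (i, j), the step at which that cell was added to P.
  Insert 2 (step 1): P = [2];  Q = [1]
  Insert 4 (step 2): P = [2, 4];  Q = [1, 2]
  Insert 8 (step 3): P = [2, 4, 8];  Q = [1, 2, 3]
  Insert 7 (step 4): P = [2, 4, 7] / [8];  Q = [1, 2, 3] / [4]
  Insert 6 (step 5): P = [2, 4, 6] / [7] / [8];  Q = [1, 2, 3] / [4] / [5]
  Insert 1 (step 6): P = [1, 4, 6] / [2] / [7] / [8];  Q = [1, 2, 3] / [4] / [5] / [6]
  Insert 5 (step 7): P = [1, 4, 5] / [2, 6] / [7] / [8];  Q = [1, 2, 3] / [4, 7] / [5] / [6]
  Insert 3 (step 8): P = [1, 3, 5] / [2, 4] / [6] / [7] / [8];  Q = [1, 2, 3] / [4, 7] / [5] / [6] / [8]
Final shape: (3, 2, 1, 1, 1).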